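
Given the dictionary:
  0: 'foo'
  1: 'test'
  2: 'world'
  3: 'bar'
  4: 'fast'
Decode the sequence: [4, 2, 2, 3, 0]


Look up each index in the dictionary:
  4 -> 'fast'
  2 -> 'world'
  2 -> 'world'
  3 -> 'bar'
  0 -> 'foo'

Decoded: "fast world world bar foo"


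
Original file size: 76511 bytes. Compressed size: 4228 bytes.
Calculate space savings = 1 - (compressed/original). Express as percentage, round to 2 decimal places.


ratio = compressed/original = 4228/76511 = 0.05526
savings = 1 - ratio = 1 - 0.05526 = 0.94474
as a percentage: 0.94474 * 100 = 94.47%

Space savings = 1 - 4228/76511 = 94.47%


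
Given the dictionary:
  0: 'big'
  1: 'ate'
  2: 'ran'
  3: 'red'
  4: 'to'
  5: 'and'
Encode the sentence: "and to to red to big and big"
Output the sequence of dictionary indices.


Look up each word in the dictionary:
  'and' -> 5
  'to' -> 4
  'to' -> 4
  'red' -> 3
  'to' -> 4
  'big' -> 0
  'and' -> 5
  'big' -> 0

Encoded: [5, 4, 4, 3, 4, 0, 5, 0]


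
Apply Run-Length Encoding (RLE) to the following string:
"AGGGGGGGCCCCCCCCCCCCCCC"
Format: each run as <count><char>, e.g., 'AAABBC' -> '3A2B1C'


Scanning runs left to right:
  i=0: run of 'A' x 1 -> '1A'
  i=1: run of 'G' x 7 -> '7G'
  i=8: run of 'C' x 15 -> '15C'

RLE = 1A7G15C


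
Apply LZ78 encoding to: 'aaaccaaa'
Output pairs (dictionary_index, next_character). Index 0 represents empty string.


LZ78 encoding steps:
Dictionary: {0: ''}
Step 1: w='' (idx 0), next='a' -> output (0, 'a'), add 'a' as idx 1
Step 2: w='a' (idx 1), next='a' -> output (1, 'a'), add 'aa' as idx 2
Step 3: w='' (idx 0), next='c' -> output (0, 'c'), add 'c' as idx 3
Step 4: w='c' (idx 3), next='a' -> output (3, 'a'), add 'ca' as idx 4
Step 5: w='aa' (idx 2), end of input -> output (2, '')


Encoded: [(0, 'a'), (1, 'a'), (0, 'c'), (3, 'a'), (2, '')]


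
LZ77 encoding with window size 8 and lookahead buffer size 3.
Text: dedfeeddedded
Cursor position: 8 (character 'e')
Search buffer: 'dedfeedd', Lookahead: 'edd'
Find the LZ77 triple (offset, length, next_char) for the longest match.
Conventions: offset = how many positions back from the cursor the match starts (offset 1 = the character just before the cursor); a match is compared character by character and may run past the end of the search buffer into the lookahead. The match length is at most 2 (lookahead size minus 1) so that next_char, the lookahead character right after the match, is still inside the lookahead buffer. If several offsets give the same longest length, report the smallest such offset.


Try each offset into the search buffer:
  offset=1 (pos 7, char 'd'): match length 0
  offset=2 (pos 6, char 'd'): match length 0
  offset=3 (pos 5, char 'e'): match length 2
  offset=4 (pos 4, char 'e'): match length 1
  offset=5 (pos 3, char 'f'): match length 0
  offset=6 (pos 2, char 'd'): match length 0
  offset=7 (pos 1, char 'e'): match length 2
  offset=8 (pos 0, char 'd'): match length 0
Longest match has length 2, found at offsets 3, 7; take the smallest, offset 3.
next_char = character at position 8 + 2 = 10 -> 'd'

Best match: offset=3, length=2 (matching 'ed' starting at position 5)
LZ77 triple: (3, 2, 'd')


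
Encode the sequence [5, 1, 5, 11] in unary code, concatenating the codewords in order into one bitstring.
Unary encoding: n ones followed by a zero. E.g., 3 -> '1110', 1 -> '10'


Encode each number as n ones followed by a terminating 0:
  5 -> 111110 (6 bits)
  1 -> 10 (2 bits)
  5 -> 111110 (6 bits)
  11 -> 111111111110 (12 bits)
Total length = 6 + 2 + 6 + 12 = 26 bits.

Unary([5, 1, 5, 11]) = 11111010111110111111111110 (26 bits)


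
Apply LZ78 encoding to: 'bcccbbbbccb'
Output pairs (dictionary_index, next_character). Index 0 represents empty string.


LZ78 encoding steps:
Dictionary: {0: ''}
Step 1: w='' (idx 0), next='b' -> output (0, 'b'), add 'b' as idx 1
Step 2: w='' (idx 0), next='c' -> output (0, 'c'), add 'c' as idx 2
Step 3: w='c' (idx 2), next='c' -> output (2, 'c'), add 'cc' as idx 3
Step 4: w='b' (idx 1), next='b' -> output (1, 'b'), add 'bb' as idx 4
Step 5: w='bb' (idx 4), next='c' -> output (4, 'c'), add 'bbc' as idx 5
Step 6: w='c' (idx 2), next='b' -> output (2, 'b'), add 'cb' as idx 6


Encoded: [(0, 'b'), (0, 'c'), (2, 'c'), (1, 'b'), (4, 'c'), (2, 'b')]


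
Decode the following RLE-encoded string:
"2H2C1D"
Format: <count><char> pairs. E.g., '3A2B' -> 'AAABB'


Expanding each <count><char> pair:
  2H -> 'HH'
  2C -> 'CC'
  1D -> 'D'

Decoded = HHCCD


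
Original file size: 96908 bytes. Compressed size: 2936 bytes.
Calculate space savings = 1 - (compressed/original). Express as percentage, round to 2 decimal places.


ratio = compressed/original = 2936/96908 = 0.030297
savings = 1 - ratio = 1 - 0.030297 = 0.969703
as a percentage: 0.969703 * 100 = 96.97%

Space savings = 1 - 2936/96908 = 96.97%


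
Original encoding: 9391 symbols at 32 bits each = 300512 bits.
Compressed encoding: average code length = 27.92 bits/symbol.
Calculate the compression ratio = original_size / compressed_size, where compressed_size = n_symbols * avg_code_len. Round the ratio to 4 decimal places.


original_size = n_symbols * orig_bits = 9391 * 32 = 300512 bits
compressed_size = n_symbols * avg_code_len = 9391 * 27.92 = 262196.72 bits
ratio = original_size / compressed_size = 300512 / 262196.72 = 1.1461

Compression ratio = 1.1461


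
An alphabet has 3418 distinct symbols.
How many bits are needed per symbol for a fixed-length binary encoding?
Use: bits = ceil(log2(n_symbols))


log2(3418) = 11.7389
Bracket: 2^11 = 2048 < 3418 <= 2^12 = 4096
So ceil(log2(3418)) = 12

bits = ceil(log2(3418)) = ceil(11.7389) = 12 bits


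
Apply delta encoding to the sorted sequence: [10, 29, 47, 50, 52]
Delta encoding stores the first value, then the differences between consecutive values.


First value: 10
Deltas:
  29 - 10 = 19
  47 - 29 = 18
  50 - 47 = 3
  52 - 50 = 2


Delta encoded: [10, 19, 18, 3, 2]


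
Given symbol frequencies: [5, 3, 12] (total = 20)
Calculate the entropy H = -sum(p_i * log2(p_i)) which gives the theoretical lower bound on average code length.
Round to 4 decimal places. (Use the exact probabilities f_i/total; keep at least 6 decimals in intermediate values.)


Per-symbol terms -p_i * log2(p_i) with p_i = f_i/20:
  p = 5/20 = 0.250000: log2(p) = -2.000000, -p*log2(p) = 0.500000
  p = 3/20 = 0.150000: log2(p) = -2.736966, -p*log2(p) = 0.410545
  p = 12/20 = 0.600000: log2(p) = -0.736966, -p*log2(p) = 0.442179
H = 0.500000 + 0.410545 + 0.442179 = 1.352724

H = 1.3527 bits/symbol


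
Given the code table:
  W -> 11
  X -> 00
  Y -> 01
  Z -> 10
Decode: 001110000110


Decoding:
00 -> X
11 -> W
10 -> Z
00 -> X
01 -> Y
10 -> Z


Result: XWZXYZ


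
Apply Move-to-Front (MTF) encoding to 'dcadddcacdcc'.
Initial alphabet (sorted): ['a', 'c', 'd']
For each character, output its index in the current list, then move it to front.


MTF encoding:
'd': index 2 in ['a', 'c', 'd'] -> ['d', 'a', 'c']
'c': index 2 in ['d', 'a', 'c'] -> ['c', 'd', 'a']
'a': index 2 in ['c', 'd', 'a'] -> ['a', 'c', 'd']
'd': index 2 in ['a', 'c', 'd'] -> ['d', 'a', 'c']
'd': index 0 in ['d', 'a', 'c'] -> ['d', 'a', 'c']
'd': index 0 in ['d', 'a', 'c'] -> ['d', 'a', 'c']
'c': index 2 in ['d', 'a', 'c'] -> ['c', 'd', 'a']
'a': index 2 in ['c', 'd', 'a'] -> ['a', 'c', 'd']
'c': index 1 in ['a', 'c', 'd'] -> ['c', 'a', 'd']
'd': index 2 in ['c', 'a', 'd'] -> ['d', 'c', 'a']
'c': index 1 in ['d', 'c', 'a'] -> ['c', 'd', 'a']
'c': index 0 in ['c', 'd', 'a'] -> ['c', 'd', 'a']


Output: [2, 2, 2, 2, 0, 0, 2, 2, 1, 2, 1, 0]


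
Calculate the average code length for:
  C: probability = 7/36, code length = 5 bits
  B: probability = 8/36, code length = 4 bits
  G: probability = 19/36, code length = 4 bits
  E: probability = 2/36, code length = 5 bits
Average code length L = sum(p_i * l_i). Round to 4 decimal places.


Weighted contributions p_i * l_i:
  C: (7/36) * 5 = 35/36
  B: (8/36) * 4 = 32/36
  G: (19/36) * 4 = 76/36
  E: (2/36) * 5 = 10/36
Sum = (35 + 32 + 76 + 10)/36 = 153/36

L = 153/36 = 4.2500 bits/symbol


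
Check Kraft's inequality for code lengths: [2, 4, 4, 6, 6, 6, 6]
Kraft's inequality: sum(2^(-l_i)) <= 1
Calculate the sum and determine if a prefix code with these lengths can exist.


Sum = 2^(-2) + 2^(-4) + 2^(-4) + 2^(-6) + 2^(-6) + 2^(-6) + 2^(-6)
    = 0.25 + 0.0625 + 0.0625 + 0.015625 + 0.015625 + 0.015625 + 0.015625
    = 28/64 = 0.4375
Since 0.4375 <= 1, Kraft's inequality IS satisfied.
A prefix code with these lengths CAN exist.

Kraft sum = 0.4375. Satisfied.


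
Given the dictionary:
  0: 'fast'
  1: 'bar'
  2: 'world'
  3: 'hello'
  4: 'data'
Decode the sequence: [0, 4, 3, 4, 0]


Look up each index in the dictionary:
  0 -> 'fast'
  4 -> 'data'
  3 -> 'hello'
  4 -> 'data'
  0 -> 'fast'

Decoded: "fast data hello data fast"


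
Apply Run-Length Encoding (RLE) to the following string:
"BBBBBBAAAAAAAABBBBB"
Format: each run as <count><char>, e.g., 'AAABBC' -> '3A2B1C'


Scanning runs left to right:
  i=0: run of 'B' x 6 -> '6B'
  i=6: run of 'A' x 8 -> '8A'
  i=14: run of 'B' x 5 -> '5B'

RLE = 6B8A5B


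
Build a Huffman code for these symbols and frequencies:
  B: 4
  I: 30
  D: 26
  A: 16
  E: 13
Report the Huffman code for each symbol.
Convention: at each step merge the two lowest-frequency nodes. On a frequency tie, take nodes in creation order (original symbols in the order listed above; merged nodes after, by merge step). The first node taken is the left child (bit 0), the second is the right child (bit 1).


Huffman tree construction:
Step 1: Merge B(4) + E(13) = 17
Step 2: Merge A(16) + (B+E)(17) = 33
Step 3: Merge D(26) + I(30) = 56
Step 4: Merge (A+(B+E))(33) + (D+I)(56) = 89
Read each symbol's code off the tree from the root (left child = 0, right child = 1).

Codes:
  B: 010 (length 3)
  I: 11 (length 2)
  D: 10 (length 2)
  A: 00 (length 2)
  E: 011 (length 3)
Average code length: 195/89 = 2.1910 bits/symbol


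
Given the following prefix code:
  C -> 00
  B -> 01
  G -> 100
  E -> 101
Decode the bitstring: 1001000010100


Decoding step by step:
Bits 100 -> G
Bits 100 -> G
Bits 00 -> C
Bits 101 -> E
Bits 00 -> C


Decoded message: GGCEC


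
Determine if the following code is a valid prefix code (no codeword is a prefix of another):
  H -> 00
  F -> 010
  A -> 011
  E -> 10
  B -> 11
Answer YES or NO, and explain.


Checking each pair (does one codeword prefix another?):
  H='00' vs F='010': no prefix
  H='00' vs A='011': no prefix
  H='00' vs E='10': no prefix
  H='00' vs B='11': no prefix
  F='010' vs H='00': no prefix
  F='010' vs A='011': no prefix
  F='010' vs E='10': no prefix
  F='010' vs B='11': no prefix
  A='011' vs H='00': no prefix
  A='011' vs F='010': no prefix
  A='011' vs E='10': no prefix
  A='011' vs B='11': no prefix
  E='10' vs H='00': no prefix
  E='10' vs F='010': no prefix
  E='10' vs A='011': no prefix
  E='10' vs B='11': no prefix
  B='11' vs H='00': no prefix
  B='11' vs F='010': no prefix
  B='11' vs A='011': no prefix
  B='11' vs E='10': no prefix
No violation found over all pairs.

YES -- this is a valid prefix code. No codeword is a prefix of any other codeword.


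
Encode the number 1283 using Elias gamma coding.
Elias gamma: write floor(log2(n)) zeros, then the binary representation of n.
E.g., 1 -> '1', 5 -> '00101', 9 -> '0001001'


num_bits = floor(log2(1283)) + 1 = 11
leading_zeros = num_bits - 1 = 10
binary(1283) = 10100000011

Elias gamma(1283) = '0000000000' + '10100000011' = 000000000010100000011 (21 bits)


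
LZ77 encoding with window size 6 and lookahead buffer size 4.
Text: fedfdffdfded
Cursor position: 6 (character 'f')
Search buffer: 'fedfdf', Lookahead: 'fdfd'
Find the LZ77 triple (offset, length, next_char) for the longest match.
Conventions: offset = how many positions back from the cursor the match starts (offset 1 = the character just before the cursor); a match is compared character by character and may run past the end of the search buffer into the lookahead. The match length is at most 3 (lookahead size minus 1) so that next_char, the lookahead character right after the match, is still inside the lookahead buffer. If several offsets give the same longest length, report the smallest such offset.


Try each offset into the search buffer:
  offset=1 (pos 5, char 'f'): match length 1
  offset=2 (pos 4, char 'd'): match length 0
  offset=3 (pos 3, char 'f'): match length 3
  offset=4 (pos 2, char 'd'): match length 0
  offset=5 (pos 1, char 'e'): match length 0
  offset=6 (pos 0, char 'f'): match length 1
Longest match has length 3 at offset 3.
next_char = character at position 6 + 3 = 9 -> 'd'

Best match: offset=3, length=3 (matching 'fdf' starting at position 3)
LZ77 triple: (3, 3, 'd')


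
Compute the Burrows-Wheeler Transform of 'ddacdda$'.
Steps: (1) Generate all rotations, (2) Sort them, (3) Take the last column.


Rotations (sorted):
  0: $ddacdda -> last char: a
  1: a$ddacdd -> last char: d
  2: acdda$dd -> last char: d
  3: cdda$dda -> last char: a
  4: da$ddacd -> last char: d
  5: dacdda$d -> last char: d
  6: dda$ddac -> last char: c
  7: ddacdda$ -> last char: $


BWT = addaddc$


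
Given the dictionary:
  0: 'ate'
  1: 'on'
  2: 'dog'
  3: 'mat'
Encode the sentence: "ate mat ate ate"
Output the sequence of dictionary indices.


Look up each word in the dictionary:
  'ate' -> 0
  'mat' -> 3
  'ate' -> 0
  'ate' -> 0

Encoded: [0, 3, 0, 0]


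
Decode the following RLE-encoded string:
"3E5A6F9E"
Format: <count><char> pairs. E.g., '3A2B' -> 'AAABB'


Expanding each <count><char> pair:
  3E -> 'EEE'
  5A -> 'AAAAA'
  6F -> 'FFFFFF'
  9E -> 'EEEEEEEEE'

Decoded = EEEAAAAAFFFFFFEEEEEEEEE


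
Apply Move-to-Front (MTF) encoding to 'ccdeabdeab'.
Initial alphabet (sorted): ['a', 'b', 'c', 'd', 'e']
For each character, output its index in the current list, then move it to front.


MTF encoding:
'c': index 2 in ['a', 'b', 'c', 'd', 'e'] -> ['c', 'a', 'b', 'd', 'e']
'c': index 0 in ['c', 'a', 'b', 'd', 'e'] -> ['c', 'a', 'b', 'd', 'e']
'd': index 3 in ['c', 'a', 'b', 'd', 'e'] -> ['d', 'c', 'a', 'b', 'e']
'e': index 4 in ['d', 'c', 'a', 'b', 'e'] -> ['e', 'd', 'c', 'a', 'b']
'a': index 3 in ['e', 'd', 'c', 'a', 'b'] -> ['a', 'e', 'd', 'c', 'b']
'b': index 4 in ['a', 'e', 'd', 'c', 'b'] -> ['b', 'a', 'e', 'd', 'c']
'd': index 3 in ['b', 'a', 'e', 'd', 'c'] -> ['d', 'b', 'a', 'e', 'c']
'e': index 3 in ['d', 'b', 'a', 'e', 'c'] -> ['e', 'd', 'b', 'a', 'c']
'a': index 3 in ['e', 'd', 'b', 'a', 'c'] -> ['a', 'e', 'd', 'b', 'c']
'b': index 3 in ['a', 'e', 'd', 'b', 'c'] -> ['b', 'a', 'e', 'd', 'c']


Output: [2, 0, 3, 4, 3, 4, 3, 3, 3, 3]


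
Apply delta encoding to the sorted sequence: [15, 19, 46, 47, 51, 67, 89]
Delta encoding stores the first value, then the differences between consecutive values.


First value: 15
Deltas:
  19 - 15 = 4
  46 - 19 = 27
  47 - 46 = 1
  51 - 47 = 4
  67 - 51 = 16
  89 - 67 = 22


Delta encoded: [15, 4, 27, 1, 4, 16, 22]


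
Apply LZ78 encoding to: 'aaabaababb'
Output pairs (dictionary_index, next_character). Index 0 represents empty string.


LZ78 encoding steps:
Dictionary: {0: ''}
Step 1: w='' (idx 0), next='a' -> output (0, 'a'), add 'a' as idx 1
Step 2: w='a' (idx 1), next='a' -> output (1, 'a'), add 'aa' as idx 2
Step 3: w='' (idx 0), next='b' -> output (0, 'b'), add 'b' as idx 3
Step 4: w='aa' (idx 2), next='b' -> output (2, 'b'), add 'aab' as idx 4
Step 5: w='a' (idx 1), next='b' -> output (1, 'b'), add 'ab' as idx 5
Step 6: w='b' (idx 3), end of input -> output (3, '')


Encoded: [(0, 'a'), (1, 'a'), (0, 'b'), (2, 'b'), (1, 'b'), (3, '')]


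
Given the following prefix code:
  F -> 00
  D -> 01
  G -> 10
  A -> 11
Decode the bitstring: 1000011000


Decoding step by step:
Bits 10 -> G
Bits 00 -> F
Bits 01 -> D
Bits 10 -> G
Bits 00 -> F


Decoded message: GFDGF


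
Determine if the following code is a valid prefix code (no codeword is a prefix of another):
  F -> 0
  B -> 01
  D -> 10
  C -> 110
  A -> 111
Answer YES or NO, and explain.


Checking each pair (does one codeword prefix another?):
  F='0' vs B='01': prefix -- VIOLATION

NO -- this is NOT a valid prefix code. F (0) is a prefix of B (01).


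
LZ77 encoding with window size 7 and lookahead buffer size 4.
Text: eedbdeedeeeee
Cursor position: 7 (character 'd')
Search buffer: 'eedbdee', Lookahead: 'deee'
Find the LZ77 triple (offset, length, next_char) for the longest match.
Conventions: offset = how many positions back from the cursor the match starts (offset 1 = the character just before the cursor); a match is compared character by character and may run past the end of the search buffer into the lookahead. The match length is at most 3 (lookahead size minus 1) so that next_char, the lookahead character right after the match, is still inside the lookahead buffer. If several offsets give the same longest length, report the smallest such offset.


Try each offset into the search buffer:
  offset=1 (pos 6, char 'e'): match length 0
  offset=2 (pos 5, char 'e'): match length 0
  offset=3 (pos 4, char 'd'): match length 3
  offset=4 (pos 3, char 'b'): match length 0
  offset=5 (pos 2, char 'd'): match length 1
  offset=6 (pos 1, char 'e'): match length 0
  offset=7 (pos 0, char 'e'): match length 0
Longest match has length 3 at offset 3.
next_char = character at position 7 + 3 = 10 -> 'e'

Best match: offset=3, length=3 (matching 'dee' starting at position 4)
LZ77 triple: (3, 3, 'e')


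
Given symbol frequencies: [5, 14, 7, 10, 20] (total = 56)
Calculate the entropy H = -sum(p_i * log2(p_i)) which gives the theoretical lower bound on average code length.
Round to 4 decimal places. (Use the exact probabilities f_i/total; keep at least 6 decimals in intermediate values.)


Per-symbol terms -p_i * log2(p_i) with p_i = f_i/56:
  p = 5/56 = 0.089286: log2(p) = -3.485427, -p*log2(p) = 0.311199
  p = 14/56 = 0.250000: log2(p) = -2.000000, -p*log2(p) = 0.500000
  p = 7/56 = 0.125000: log2(p) = -3.000000, -p*log2(p) = 0.375000
  p = 10/56 = 0.178571: log2(p) = -2.485427, -p*log2(p) = 0.443826
  p = 20/56 = 0.357143: log2(p) = -1.485427, -p*log2(p) = 0.530510
H = 0.311199 + 0.500000 + 0.375000 + 0.443826 + 0.530510 = 2.160535

H = 2.1605 bits/symbol


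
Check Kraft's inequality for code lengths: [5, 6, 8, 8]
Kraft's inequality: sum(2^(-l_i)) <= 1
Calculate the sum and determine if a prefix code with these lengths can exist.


Sum = 2^(-5) + 2^(-6) + 2^(-8) + 2^(-8)
    = 0.03125 + 0.015625 + 0.00390625 + 0.00390625
    = 14/256 = 0.0546875
Since 0.0546875 <= 1, Kraft's inequality IS satisfied.
A prefix code with these lengths CAN exist.

Kraft sum = 0.0546875. Satisfied.


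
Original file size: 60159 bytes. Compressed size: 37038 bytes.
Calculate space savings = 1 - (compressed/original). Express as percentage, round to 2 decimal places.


ratio = compressed/original = 37038/60159 = 0.615668
savings = 1 - ratio = 1 - 0.615668 = 0.384332
as a percentage: 0.384332 * 100 = 38.43%

Space savings = 1 - 37038/60159 = 38.43%


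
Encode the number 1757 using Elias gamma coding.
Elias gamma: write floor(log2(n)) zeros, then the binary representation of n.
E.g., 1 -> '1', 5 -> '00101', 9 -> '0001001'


num_bits = floor(log2(1757)) + 1 = 11
leading_zeros = num_bits - 1 = 10
binary(1757) = 11011011101

Elias gamma(1757) = '0000000000' + '11011011101' = 000000000011011011101 (21 bits)


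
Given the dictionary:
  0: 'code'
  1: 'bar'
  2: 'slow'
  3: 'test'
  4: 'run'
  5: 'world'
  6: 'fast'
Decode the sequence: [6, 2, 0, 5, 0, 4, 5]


Look up each index in the dictionary:
  6 -> 'fast'
  2 -> 'slow'
  0 -> 'code'
  5 -> 'world'
  0 -> 'code'
  4 -> 'run'
  5 -> 'world'

Decoded: "fast slow code world code run world"


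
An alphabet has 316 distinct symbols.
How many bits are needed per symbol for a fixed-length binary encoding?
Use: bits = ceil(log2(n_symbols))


log2(316) = 8.3038
Bracket: 2^8 = 256 < 316 <= 2^9 = 512
So ceil(log2(316)) = 9

bits = ceil(log2(316)) = ceil(8.3038) = 9 bits


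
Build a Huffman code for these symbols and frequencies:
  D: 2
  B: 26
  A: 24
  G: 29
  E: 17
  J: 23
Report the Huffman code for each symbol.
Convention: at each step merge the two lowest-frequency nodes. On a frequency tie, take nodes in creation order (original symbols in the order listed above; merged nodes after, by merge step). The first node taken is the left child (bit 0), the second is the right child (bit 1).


Huffman tree construction:
Step 1: Merge D(2) + E(17) = 19
Step 2: Merge (D+E)(19) + J(23) = 42
Step 3: Merge A(24) + B(26) = 50
Step 4: Merge G(29) + ((D+E)+J)(42) = 71
Step 5: Merge (A+B)(50) + (G+((D+E)+J))(71) = 121
Read each symbol's code off the tree from the root (left child = 0, right child = 1).

Codes:
  D: 1100 (length 4)
  B: 01 (length 2)
  A: 00 (length 2)
  G: 10 (length 2)
  E: 1101 (length 4)
  J: 111 (length 3)
Average code length: 303/121 = 2.5041 bits/symbol


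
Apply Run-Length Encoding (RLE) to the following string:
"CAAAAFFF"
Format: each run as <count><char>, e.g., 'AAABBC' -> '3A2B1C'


Scanning runs left to right:
  i=0: run of 'C' x 1 -> '1C'
  i=1: run of 'A' x 4 -> '4A'
  i=5: run of 'F' x 3 -> '3F'

RLE = 1C4A3F


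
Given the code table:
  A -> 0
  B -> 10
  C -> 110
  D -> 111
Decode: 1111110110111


Decoding:
111 -> D
111 -> D
0 -> A
110 -> C
111 -> D


Result: DDACD


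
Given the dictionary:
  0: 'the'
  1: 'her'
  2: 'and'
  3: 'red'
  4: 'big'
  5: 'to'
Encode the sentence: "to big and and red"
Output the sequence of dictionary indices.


Look up each word in the dictionary:
  'to' -> 5
  'big' -> 4
  'and' -> 2
  'and' -> 2
  'red' -> 3

Encoded: [5, 4, 2, 2, 3]


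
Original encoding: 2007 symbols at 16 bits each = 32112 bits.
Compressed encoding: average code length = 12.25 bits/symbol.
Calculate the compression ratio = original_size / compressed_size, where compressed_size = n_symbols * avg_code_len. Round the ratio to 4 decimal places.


original_size = n_symbols * orig_bits = 2007 * 16 = 32112 bits
compressed_size = n_symbols * avg_code_len = 2007 * 12.25 = 24585.75 bits
ratio = original_size / compressed_size = 32112 / 24585.75 = 1.3061

Compression ratio = 1.3061


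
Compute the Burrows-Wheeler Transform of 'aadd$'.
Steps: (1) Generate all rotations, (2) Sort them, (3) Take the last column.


Rotations (sorted):
  0: $aadd -> last char: d
  1: aadd$ -> last char: $
  2: add$a -> last char: a
  3: d$aad -> last char: d
  4: dd$aa -> last char: a


BWT = d$ada


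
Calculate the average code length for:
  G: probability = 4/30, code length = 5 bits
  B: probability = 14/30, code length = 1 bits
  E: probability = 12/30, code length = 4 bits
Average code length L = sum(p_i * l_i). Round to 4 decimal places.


Weighted contributions p_i * l_i:
  G: (4/30) * 5 = 20/30
  B: (14/30) * 1 = 14/30
  E: (12/30) * 4 = 48/30
Sum = (20 + 14 + 48)/30 = 82/30

L = 82/30 = 2.7333 bits/symbol


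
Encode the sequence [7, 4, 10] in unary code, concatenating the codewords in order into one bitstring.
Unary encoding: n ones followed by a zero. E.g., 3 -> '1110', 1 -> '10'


Encode each number as n ones followed by a terminating 0:
  7 -> 11111110 (8 bits)
  4 -> 11110 (5 bits)
  10 -> 11111111110 (11 bits)
Total length = 8 + 5 + 11 = 24 bits.

Unary([7, 4, 10]) = 111111101111011111111110 (24 bits)


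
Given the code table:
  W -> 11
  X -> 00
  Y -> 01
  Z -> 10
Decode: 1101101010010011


Decoding:
11 -> W
01 -> Y
10 -> Z
10 -> Z
10 -> Z
01 -> Y
00 -> X
11 -> W


Result: WYZZZYXW


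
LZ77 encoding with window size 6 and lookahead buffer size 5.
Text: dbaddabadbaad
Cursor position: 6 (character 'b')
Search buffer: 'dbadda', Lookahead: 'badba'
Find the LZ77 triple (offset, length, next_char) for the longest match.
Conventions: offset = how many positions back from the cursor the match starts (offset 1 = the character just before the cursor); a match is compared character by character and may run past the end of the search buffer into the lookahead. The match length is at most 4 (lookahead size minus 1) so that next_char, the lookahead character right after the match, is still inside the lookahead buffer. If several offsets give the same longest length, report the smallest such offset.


Try each offset into the search buffer:
  offset=1 (pos 5, char 'a'): match length 0
  offset=2 (pos 4, char 'd'): match length 0
  offset=3 (pos 3, char 'd'): match length 0
  offset=4 (pos 2, char 'a'): match length 0
  offset=5 (pos 1, char 'b'): match length 3
  offset=6 (pos 0, char 'd'): match length 0
Longest match has length 3 at offset 5.
next_char = character at position 6 + 3 = 9 -> 'b'

Best match: offset=5, length=3 (matching 'bad' starting at position 1)
LZ77 triple: (5, 3, 'b')


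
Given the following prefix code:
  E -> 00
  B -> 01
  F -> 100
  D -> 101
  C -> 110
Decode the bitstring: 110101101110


Decoding step by step:
Bits 110 -> C
Bits 101 -> D
Bits 101 -> D
Bits 110 -> C


Decoded message: CDDC


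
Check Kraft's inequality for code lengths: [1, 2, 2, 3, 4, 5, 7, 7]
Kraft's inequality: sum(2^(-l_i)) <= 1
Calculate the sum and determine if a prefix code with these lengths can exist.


Sum = 2^(-1) + 2^(-2) + 2^(-2) + 2^(-3) + 2^(-4) + 2^(-5) + 2^(-7) + 2^(-7)
    = 0.5 + 0.25 + 0.25 + 0.125 + 0.0625 + 0.03125 + 0.0078125 + 0.0078125
    = 158/128 = 1.234375
Since 1.234375 > 1, Kraft's inequality is NOT satisfied.
A prefix code with these lengths CANNOT exist.

Kraft sum = 1.234375. Not satisfied.


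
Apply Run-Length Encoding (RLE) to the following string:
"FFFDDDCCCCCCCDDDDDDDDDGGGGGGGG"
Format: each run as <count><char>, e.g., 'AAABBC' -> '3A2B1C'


Scanning runs left to right:
  i=0: run of 'F' x 3 -> '3F'
  i=3: run of 'D' x 3 -> '3D'
  i=6: run of 'C' x 7 -> '7C'
  i=13: run of 'D' x 9 -> '9D'
  i=22: run of 'G' x 8 -> '8G'

RLE = 3F3D7C9D8G


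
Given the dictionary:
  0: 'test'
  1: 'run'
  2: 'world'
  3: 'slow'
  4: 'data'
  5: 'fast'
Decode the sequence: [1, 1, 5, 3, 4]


Look up each index in the dictionary:
  1 -> 'run'
  1 -> 'run'
  5 -> 'fast'
  3 -> 'slow'
  4 -> 'data'

Decoded: "run run fast slow data"


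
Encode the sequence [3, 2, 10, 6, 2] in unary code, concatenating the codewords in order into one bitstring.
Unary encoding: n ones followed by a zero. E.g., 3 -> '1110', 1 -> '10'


Encode each number as n ones followed by a terminating 0:
  3 -> 1110 (4 bits)
  2 -> 110 (3 bits)
  10 -> 11111111110 (11 bits)
  6 -> 1111110 (7 bits)
  2 -> 110 (3 bits)
Total length = 4 + 3 + 11 + 7 + 3 = 28 bits.

Unary([3, 2, 10, 6, 2]) = 1110110111111111101111110110 (28 bits)


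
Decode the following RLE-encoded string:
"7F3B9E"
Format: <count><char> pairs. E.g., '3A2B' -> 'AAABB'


Expanding each <count><char> pair:
  7F -> 'FFFFFFF'
  3B -> 'BBB'
  9E -> 'EEEEEEEEE'

Decoded = FFFFFFFBBBEEEEEEEEE


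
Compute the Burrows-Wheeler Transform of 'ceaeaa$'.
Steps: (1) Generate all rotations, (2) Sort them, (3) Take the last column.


Rotations (sorted):
  0: $ceaeaa -> last char: a
  1: a$ceaea -> last char: a
  2: aa$ceae -> last char: e
  3: aeaa$ce -> last char: e
  4: ceaeaa$ -> last char: $
  5: eaa$cea -> last char: a
  6: eaeaa$c -> last char: c


BWT = aaee$ac


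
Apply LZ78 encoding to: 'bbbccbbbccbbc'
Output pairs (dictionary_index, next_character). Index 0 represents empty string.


LZ78 encoding steps:
Dictionary: {0: ''}
Step 1: w='' (idx 0), next='b' -> output (0, 'b'), add 'b' as idx 1
Step 2: w='b' (idx 1), next='b' -> output (1, 'b'), add 'bb' as idx 2
Step 3: w='' (idx 0), next='c' -> output (0, 'c'), add 'c' as idx 3
Step 4: w='c' (idx 3), next='b' -> output (3, 'b'), add 'cb' as idx 4
Step 5: w='bb' (idx 2), next='c' -> output (2, 'c'), add 'bbc' as idx 5
Step 6: w='cb' (idx 4), next='b' -> output (4, 'b'), add 'cbb' as idx 6
Step 7: w='c' (idx 3), end of input -> output (3, '')


Encoded: [(0, 'b'), (1, 'b'), (0, 'c'), (3, 'b'), (2, 'c'), (4, 'b'), (3, '')]


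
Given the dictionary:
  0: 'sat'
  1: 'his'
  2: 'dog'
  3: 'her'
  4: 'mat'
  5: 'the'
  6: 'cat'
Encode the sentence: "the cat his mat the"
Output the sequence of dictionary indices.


Look up each word in the dictionary:
  'the' -> 5
  'cat' -> 6
  'his' -> 1
  'mat' -> 4
  'the' -> 5

Encoded: [5, 6, 1, 4, 5]


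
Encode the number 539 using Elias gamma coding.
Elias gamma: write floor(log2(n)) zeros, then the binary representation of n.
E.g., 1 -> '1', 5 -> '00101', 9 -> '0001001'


num_bits = floor(log2(539)) + 1 = 10
leading_zeros = num_bits - 1 = 9
binary(539) = 1000011011

Elias gamma(539) = '000000000' + '1000011011' = 0000000001000011011 (19 bits)


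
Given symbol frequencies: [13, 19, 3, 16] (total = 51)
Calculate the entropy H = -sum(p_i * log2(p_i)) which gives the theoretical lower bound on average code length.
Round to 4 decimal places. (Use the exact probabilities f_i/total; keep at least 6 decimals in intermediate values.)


Per-symbol terms -p_i * log2(p_i) with p_i = f_i/51:
  p = 13/51 = 0.254902: log2(p) = -1.971986, -p*log2(p) = 0.502663
  p = 19/51 = 0.372549: log2(p) = -1.424498, -p*log2(p) = 0.530695
  p = 3/51 = 0.058824: log2(p) = -4.087463, -p*log2(p) = 0.240439
  p = 16/51 = 0.313725: log2(p) = -1.672425, -p*log2(p) = 0.524682
H = 0.502663 + 0.530695 + 0.240439 + 0.524682 = 1.798479

H = 1.7985 bits/symbol


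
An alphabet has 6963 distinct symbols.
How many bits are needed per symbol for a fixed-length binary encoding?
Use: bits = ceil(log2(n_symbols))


log2(6963) = 12.7655
Bracket: 2^12 = 4096 < 6963 <= 2^13 = 8192
So ceil(log2(6963)) = 13

bits = ceil(log2(6963)) = ceil(12.7655) = 13 bits


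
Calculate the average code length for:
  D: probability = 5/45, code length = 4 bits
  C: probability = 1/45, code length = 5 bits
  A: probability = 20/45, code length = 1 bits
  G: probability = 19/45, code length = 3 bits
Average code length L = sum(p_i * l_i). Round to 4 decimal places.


Weighted contributions p_i * l_i:
  D: (5/45) * 4 = 20/45
  C: (1/45) * 5 = 5/45
  A: (20/45) * 1 = 20/45
  G: (19/45) * 3 = 57/45
Sum = (20 + 5 + 20 + 57)/45 = 102/45

L = 102/45 = 2.2667 bits/symbol


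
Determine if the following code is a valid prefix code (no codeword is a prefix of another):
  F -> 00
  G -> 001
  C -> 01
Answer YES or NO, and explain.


Checking each pair (does one codeword prefix another?):
  F='00' vs G='001': prefix -- VIOLATION

NO -- this is NOT a valid prefix code. F (00) is a prefix of G (001).


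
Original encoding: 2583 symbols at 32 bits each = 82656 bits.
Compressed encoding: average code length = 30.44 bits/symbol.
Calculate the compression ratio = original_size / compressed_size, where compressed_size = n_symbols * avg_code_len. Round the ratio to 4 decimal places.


original_size = n_symbols * orig_bits = 2583 * 32 = 82656 bits
compressed_size = n_symbols * avg_code_len = 2583 * 30.44 = 78626.52 bits
ratio = original_size / compressed_size = 82656 / 78626.52 = 1.0512

Compression ratio = 1.0512


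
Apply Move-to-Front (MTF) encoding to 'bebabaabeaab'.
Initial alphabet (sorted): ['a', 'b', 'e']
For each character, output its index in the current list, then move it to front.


MTF encoding:
'b': index 1 in ['a', 'b', 'e'] -> ['b', 'a', 'e']
'e': index 2 in ['b', 'a', 'e'] -> ['e', 'b', 'a']
'b': index 1 in ['e', 'b', 'a'] -> ['b', 'e', 'a']
'a': index 2 in ['b', 'e', 'a'] -> ['a', 'b', 'e']
'b': index 1 in ['a', 'b', 'e'] -> ['b', 'a', 'e']
'a': index 1 in ['b', 'a', 'e'] -> ['a', 'b', 'e']
'a': index 0 in ['a', 'b', 'e'] -> ['a', 'b', 'e']
'b': index 1 in ['a', 'b', 'e'] -> ['b', 'a', 'e']
'e': index 2 in ['b', 'a', 'e'] -> ['e', 'b', 'a']
'a': index 2 in ['e', 'b', 'a'] -> ['a', 'e', 'b']
'a': index 0 in ['a', 'e', 'b'] -> ['a', 'e', 'b']
'b': index 2 in ['a', 'e', 'b'] -> ['b', 'a', 'e']


Output: [1, 2, 1, 2, 1, 1, 0, 1, 2, 2, 0, 2]


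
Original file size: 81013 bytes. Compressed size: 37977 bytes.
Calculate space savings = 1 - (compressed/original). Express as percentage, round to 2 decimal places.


ratio = compressed/original = 37977/81013 = 0.468777
savings = 1 - ratio = 1 - 0.468777 = 0.531223
as a percentage: 0.531223 * 100 = 53.12%

Space savings = 1 - 37977/81013 = 53.12%


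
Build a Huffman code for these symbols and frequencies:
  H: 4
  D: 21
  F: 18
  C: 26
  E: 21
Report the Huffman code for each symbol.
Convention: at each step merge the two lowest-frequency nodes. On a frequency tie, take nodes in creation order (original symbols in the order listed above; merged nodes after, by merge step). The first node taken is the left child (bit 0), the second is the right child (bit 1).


Huffman tree construction:
Step 1: Merge H(4) + F(18) = 22
Step 2: Merge D(21) + E(21) = 42
Step 3: Merge (H+F)(22) + C(26) = 48
Step 4: Merge (D+E)(42) + ((H+F)+C)(48) = 90
Read each symbol's code off the tree from the root (left child = 0, right child = 1).

Codes:
  H: 100 (length 3)
  D: 00 (length 2)
  F: 101 (length 3)
  C: 11 (length 2)
  E: 01 (length 2)
Average code length: 202/90 = 2.2444 bits/symbol


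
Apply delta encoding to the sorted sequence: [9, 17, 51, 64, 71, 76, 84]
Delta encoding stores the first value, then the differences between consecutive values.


First value: 9
Deltas:
  17 - 9 = 8
  51 - 17 = 34
  64 - 51 = 13
  71 - 64 = 7
  76 - 71 = 5
  84 - 76 = 8


Delta encoded: [9, 8, 34, 13, 7, 5, 8]


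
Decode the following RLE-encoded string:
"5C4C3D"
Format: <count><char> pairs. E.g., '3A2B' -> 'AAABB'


Expanding each <count><char> pair:
  5C -> 'CCCCC'
  4C -> 'CCCC'
  3D -> 'DDD'

Decoded = CCCCCCCCCDDD


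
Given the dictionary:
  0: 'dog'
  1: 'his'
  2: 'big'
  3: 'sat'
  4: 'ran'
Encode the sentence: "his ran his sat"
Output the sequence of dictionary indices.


Look up each word in the dictionary:
  'his' -> 1
  'ran' -> 4
  'his' -> 1
  'sat' -> 3

Encoded: [1, 4, 1, 3]


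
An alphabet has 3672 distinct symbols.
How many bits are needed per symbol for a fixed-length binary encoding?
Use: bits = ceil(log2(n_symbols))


log2(3672) = 11.8424
Bracket: 2^11 = 2048 < 3672 <= 2^12 = 4096
So ceil(log2(3672)) = 12

bits = ceil(log2(3672)) = ceil(11.8424) = 12 bits


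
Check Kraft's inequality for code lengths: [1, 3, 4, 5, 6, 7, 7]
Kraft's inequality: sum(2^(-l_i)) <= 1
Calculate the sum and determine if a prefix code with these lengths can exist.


Sum = 2^(-1) + 2^(-3) + 2^(-4) + 2^(-5) + 2^(-6) + 2^(-7) + 2^(-7)
    = 0.5 + 0.125 + 0.0625 + 0.03125 + 0.015625 + 0.0078125 + 0.0078125
    = 96/128 = 0.75
Since 0.75 <= 1, Kraft's inequality IS satisfied.
A prefix code with these lengths CAN exist.

Kraft sum = 0.75. Satisfied.


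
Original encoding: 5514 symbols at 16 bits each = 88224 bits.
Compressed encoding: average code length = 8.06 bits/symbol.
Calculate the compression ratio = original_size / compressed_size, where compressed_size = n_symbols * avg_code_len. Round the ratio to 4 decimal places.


original_size = n_symbols * orig_bits = 5514 * 16 = 88224 bits
compressed_size = n_symbols * avg_code_len = 5514 * 8.06 = 44442.84 bits
ratio = original_size / compressed_size = 88224 / 44442.84 = 1.9851

Compression ratio = 1.9851


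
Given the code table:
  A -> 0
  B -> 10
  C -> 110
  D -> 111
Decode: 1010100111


Decoding:
10 -> B
10 -> B
10 -> B
0 -> A
111 -> D


Result: BBBAD


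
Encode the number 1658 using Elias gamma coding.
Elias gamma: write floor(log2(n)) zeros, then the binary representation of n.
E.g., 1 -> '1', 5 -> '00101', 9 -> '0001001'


num_bits = floor(log2(1658)) + 1 = 11
leading_zeros = num_bits - 1 = 10
binary(1658) = 11001111010

Elias gamma(1658) = '0000000000' + '11001111010' = 000000000011001111010 (21 bits)


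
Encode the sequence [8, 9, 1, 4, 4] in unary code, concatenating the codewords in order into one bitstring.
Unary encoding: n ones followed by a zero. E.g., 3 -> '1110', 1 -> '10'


Encode each number as n ones followed by a terminating 0:
  8 -> 111111110 (9 bits)
  9 -> 1111111110 (10 bits)
  1 -> 10 (2 bits)
  4 -> 11110 (5 bits)
  4 -> 11110 (5 bits)
Total length = 9 + 10 + 2 + 5 + 5 = 31 bits.

Unary([8, 9, 1, 4, 4]) = 1111111101111111110101111011110 (31 bits)


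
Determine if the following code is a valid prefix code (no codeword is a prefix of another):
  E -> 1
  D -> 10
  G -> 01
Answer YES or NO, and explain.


Checking each pair (does one codeword prefix another?):
  E='1' vs D='10': prefix -- VIOLATION

NO -- this is NOT a valid prefix code. E (1) is a prefix of D (10).


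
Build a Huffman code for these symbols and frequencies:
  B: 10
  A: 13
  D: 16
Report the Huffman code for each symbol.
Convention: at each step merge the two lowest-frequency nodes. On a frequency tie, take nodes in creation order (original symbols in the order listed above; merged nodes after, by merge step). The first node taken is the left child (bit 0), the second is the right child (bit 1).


Huffman tree construction:
Step 1: Merge B(10) + A(13) = 23
Step 2: Merge D(16) + (B+A)(23) = 39
Read each symbol's code off the tree from the root (left child = 0, right child = 1).

Codes:
  B: 10 (length 2)
  A: 11 (length 2)
  D: 0 (length 1)
Average code length: 62/39 = 1.5897 bits/symbol


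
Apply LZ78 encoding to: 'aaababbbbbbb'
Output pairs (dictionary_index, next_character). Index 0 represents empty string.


LZ78 encoding steps:
Dictionary: {0: ''}
Step 1: w='' (idx 0), next='a' -> output (0, 'a'), add 'a' as idx 1
Step 2: w='a' (idx 1), next='a' -> output (1, 'a'), add 'aa' as idx 2
Step 3: w='' (idx 0), next='b' -> output (0, 'b'), add 'b' as idx 3
Step 4: w='a' (idx 1), next='b' -> output (1, 'b'), add 'ab' as idx 4
Step 5: w='b' (idx 3), next='b' -> output (3, 'b'), add 'bb' as idx 5
Step 6: w='bb' (idx 5), next='b' -> output (5, 'b'), add 'bbb' as idx 6
Step 7: w='b' (idx 3), end of input -> output (3, '')


Encoded: [(0, 'a'), (1, 'a'), (0, 'b'), (1, 'b'), (3, 'b'), (5, 'b'), (3, '')]


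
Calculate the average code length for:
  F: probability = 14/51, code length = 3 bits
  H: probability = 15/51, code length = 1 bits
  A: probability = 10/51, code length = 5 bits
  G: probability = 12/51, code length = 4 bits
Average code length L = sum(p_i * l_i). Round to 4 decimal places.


Weighted contributions p_i * l_i:
  F: (14/51) * 3 = 42/51
  H: (15/51) * 1 = 15/51
  A: (10/51) * 5 = 50/51
  G: (12/51) * 4 = 48/51
Sum = (42 + 15 + 50 + 48)/51 = 155/51

L = 155/51 = 3.0392 bits/symbol


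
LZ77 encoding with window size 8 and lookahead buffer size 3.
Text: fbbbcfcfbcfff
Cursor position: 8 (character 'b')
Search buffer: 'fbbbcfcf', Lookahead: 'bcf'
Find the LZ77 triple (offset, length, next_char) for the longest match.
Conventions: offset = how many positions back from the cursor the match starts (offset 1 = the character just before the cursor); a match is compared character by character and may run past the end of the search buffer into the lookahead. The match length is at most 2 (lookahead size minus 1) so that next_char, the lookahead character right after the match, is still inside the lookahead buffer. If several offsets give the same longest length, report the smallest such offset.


Try each offset into the search buffer:
  offset=1 (pos 7, char 'f'): match length 0
  offset=2 (pos 6, char 'c'): match length 0
  offset=3 (pos 5, char 'f'): match length 0
  offset=4 (pos 4, char 'c'): match length 0
  offset=5 (pos 3, char 'b'): match length 2
  offset=6 (pos 2, char 'b'): match length 1
  offset=7 (pos 1, char 'b'): match length 1
  offset=8 (pos 0, char 'f'): match length 0
Longest match has length 2 at offset 5.
next_char = character at position 8 + 2 = 10 -> 'f'

Best match: offset=5, length=2 (matching 'bc' starting at position 3)
LZ77 triple: (5, 2, 'f')


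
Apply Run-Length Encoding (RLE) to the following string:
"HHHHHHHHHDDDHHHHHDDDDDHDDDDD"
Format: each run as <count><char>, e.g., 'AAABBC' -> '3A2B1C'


Scanning runs left to right:
  i=0: run of 'H' x 9 -> '9H'
  i=9: run of 'D' x 3 -> '3D'
  i=12: run of 'H' x 5 -> '5H'
  i=17: run of 'D' x 5 -> '5D'
  i=22: run of 'H' x 1 -> '1H'
  i=23: run of 'D' x 5 -> '5D'

RLE = 9H3D5H5D1H5D
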